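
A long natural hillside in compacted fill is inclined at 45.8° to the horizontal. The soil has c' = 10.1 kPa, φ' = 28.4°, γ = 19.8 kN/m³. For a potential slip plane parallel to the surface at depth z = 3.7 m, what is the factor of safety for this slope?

FS = 0.80

For an infinite slope with a slip plane parallel to the surface (no pore pressure): FS = [c' + γz cos²β tanφ'] / [γz sinβ cosβ].
γz = 19.8·3.7 = 73.26 kN/m²
Numerator = 10.1 + 73.26·cos²45.8°·tan28.4° = 10.1 + 73.26·0.4860·0.5407 = 29.353 kPa
Denominator = 73.26·sin45.8°·cos45.8° = 73.26·0.7169·0.6972 = 36.616 kPa
FS = 29.353 / 36.616 = 0.802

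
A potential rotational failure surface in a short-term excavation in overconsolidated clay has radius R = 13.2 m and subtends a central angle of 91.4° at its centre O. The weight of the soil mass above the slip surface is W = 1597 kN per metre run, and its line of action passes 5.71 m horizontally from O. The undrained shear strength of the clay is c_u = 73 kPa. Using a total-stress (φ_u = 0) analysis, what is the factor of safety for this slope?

FS = 2.23

Taking moments about the centre O, the resisting moment is provided by the undrained shear strength acting along the arc:
Arc length L_a = R·θ = 13.2·(91.4°·π/180) = 13.2·1.5952 = 21.06 m
M_R = c_u·L_a·R = 73·21.06·13.2 = 20290.6 kN·m/m
M_D = W·d = 1597·5.71 = 9118.9 kN·m/m
FS = M_R / M_D = 20290.6 / 9118.9 = 2.225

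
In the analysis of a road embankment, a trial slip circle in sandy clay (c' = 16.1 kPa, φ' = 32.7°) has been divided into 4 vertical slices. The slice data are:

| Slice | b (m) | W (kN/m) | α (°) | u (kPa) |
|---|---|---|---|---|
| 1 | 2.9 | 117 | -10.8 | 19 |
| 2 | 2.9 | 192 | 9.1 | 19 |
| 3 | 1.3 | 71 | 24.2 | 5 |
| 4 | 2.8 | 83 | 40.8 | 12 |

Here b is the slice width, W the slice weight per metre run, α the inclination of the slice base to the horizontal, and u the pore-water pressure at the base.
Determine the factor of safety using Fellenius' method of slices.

Ordinary method of slices: FS = Σ[c'·Δl_i + (W_i cosα_i − u_i·Δl_i)·tanφ'] / Σ W_i sinα_i, with Δl_i = b_i / cosα_i.
Slice 1: Δl = 2.9/cos(-10.8°) = 2.952 m; N'_1 = 117·cos(-10.8°) − 19·2.952 = 58.8; c'Δl = 47.53; W sinα = -21.9
Slice 2: Δl = 2.9/cos9.1° = 2.937 m; N'_2 = 192·cos9.1° − 19·2.937 = 133.8; c'Δl = 47.29; W sinα = 30.4
Slice 3: Δl = 1.3/cos24.2° = 1.425 m; N'_3 = 71·cos24.2° − 5·1.425 = 57.6; c'Δl = 22.95; W sinα = 29.1
Slice 4: Δl = 2.8/cos40.8° = 3.699 m; N'_4 = 83·cos40.8° − 12·3.699 = 18.4; c'Δl = 59.55; W sinα = 54.2
Σc'Δl = 177.3 kN/m; ΣN' = 268.7 kN/m; ΣW sinα = 91.8 kN/m
Resisting = 177.3 + 268.7·tan32.7° = 177.3 + 172.5 = 349.8 kN/m
FS = 349.8 / 91.8 = 3.811

FS = 3.81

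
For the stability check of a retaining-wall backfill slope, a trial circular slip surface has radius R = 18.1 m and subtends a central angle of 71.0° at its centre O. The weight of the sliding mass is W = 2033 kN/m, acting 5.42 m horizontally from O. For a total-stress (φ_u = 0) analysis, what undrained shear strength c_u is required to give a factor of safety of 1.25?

FS = c_u·L_a·R / (W·d), so c_u = FS·W·d / (L_a·R).
Arc length L_a = R·θ = 18.1·(71.0°·π/180) = 18.1·1.2392 = 22.43 m
c_u = 1.25·2033·5.42 / (22.43·18.1) = 13773.6 / 405.97 = 33.93 kPa

c_u = 33.9 kPa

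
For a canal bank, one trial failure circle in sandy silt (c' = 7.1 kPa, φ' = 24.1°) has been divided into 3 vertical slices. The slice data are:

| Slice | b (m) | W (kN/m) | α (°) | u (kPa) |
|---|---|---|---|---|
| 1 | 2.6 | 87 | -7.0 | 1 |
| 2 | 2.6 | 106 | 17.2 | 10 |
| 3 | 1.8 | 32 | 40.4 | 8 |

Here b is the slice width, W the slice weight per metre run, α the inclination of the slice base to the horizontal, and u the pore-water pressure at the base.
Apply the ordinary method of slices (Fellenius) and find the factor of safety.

FS = 3.08

Ordinary method of slices: FS = Σ[c'·Δl_i + (W_i cosα_i − u_i·Δl_i)·tanφ'] / Σ W_i sinα_i, with Δl_i = b_i / cosα_i.
Slice 1: Δl = 2.6/cos(-7.0°) = 2.620 m; N'_1 = 87·cos(-7.0°) − 1·2.620 = 83.7; c'Δl = 18.60; W sinα = -10.6
Slice 2: Δl = 2.6/cos17.2° = 2.722 m; N'_2 = 106·cos17.2° − 10·2.722 = 74.0; c'Δl = 19.32; W sinα = 31.3
Slice 3: Δl = 1.8/cos40.4° = 2.364 m; N'_3 = 32·cos40.4° − 8·2.364 = 5.5; c'Δl = 16.78; W sinα = 20.7
Σc'Δl = 54.7 kN/m; ΣN' = 163.2 kN/m; ΣW sinα = 41.5 kN/m
Resisting = 54.7 + 163.2·tan24.1° = 54.7 + 73.0 = 127.7 kN/m
FS = 127.7 / 41.5 = 3.079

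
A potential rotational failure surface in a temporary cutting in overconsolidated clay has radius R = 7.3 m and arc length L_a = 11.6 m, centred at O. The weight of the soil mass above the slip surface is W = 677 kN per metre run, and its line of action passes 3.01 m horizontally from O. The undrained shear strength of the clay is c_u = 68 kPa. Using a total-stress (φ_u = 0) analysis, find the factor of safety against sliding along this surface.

FS = 2.83

Taking moments about the centre O, the resisting moment is provided by the undrained shear strength acting along the arc:
M_R = c_u·L_a·R = 68·11.60·7.3 = 5758.2 kN·m/m
M_D = W·d = 677·3.01 = 2037.8 kN·m/m
FS = M_R / M_D = 5758.2 / 2037.8 = 2.826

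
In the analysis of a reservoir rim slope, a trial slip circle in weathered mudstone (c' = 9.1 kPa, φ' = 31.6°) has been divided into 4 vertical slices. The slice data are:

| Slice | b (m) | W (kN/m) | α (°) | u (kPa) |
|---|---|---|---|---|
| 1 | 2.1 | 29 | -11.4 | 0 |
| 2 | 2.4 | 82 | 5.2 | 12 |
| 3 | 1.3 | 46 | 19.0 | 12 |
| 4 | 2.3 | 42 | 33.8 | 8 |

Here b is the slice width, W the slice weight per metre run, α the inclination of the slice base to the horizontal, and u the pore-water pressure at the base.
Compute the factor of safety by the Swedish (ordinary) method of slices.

FS = 3.83

Ordinary method of slices: FS = Σ[c'·Δl_i + (W_i cosα_i − u_i·Δl_i)·tanφ'] / Σ W_i sinα_i, with Δl_i = b_i / cosα_i.
Slice 1: Δl = 2.1/cos(-11.4°) = 2.142 m; N'_1 = 29·cos(-11.4°) − 0·2.142 = 28.4; c'Δl = 19.49; W sinα = -5.7
Slice 2: Δl = 2.4/cos5.2° = 2.410 m; N'_2 = 82·cos5.2° − 12·2.410 = 52.7; c'Δl = 21.93; W sinα = 7.4
Slice 3: Δl = 1.3/cos19.0° = 1.375 m; N'_3 = 46·cos19.0° − 12·1.375 = 27.0; c'Δl = 12.51; W sinα = 15.0
Slice 4: Δl = 2.3/cos33.8° = 2.768 m; N'_4 = 42·cos33.8° − 8·2.768 = 12.8; c'Δl = 25.19; W sinα = 23.4
Σc'Δl = 79.1 kN/m; ΣN' = 120.9 kN/m; ΣW sinα = 40.0 kN/m
Resisting = 79.1 + 120.9·tan31.6° = 79.1 + 74.4 = 153.5 kN/m
FS = 153.5 / 40.0 = 3.834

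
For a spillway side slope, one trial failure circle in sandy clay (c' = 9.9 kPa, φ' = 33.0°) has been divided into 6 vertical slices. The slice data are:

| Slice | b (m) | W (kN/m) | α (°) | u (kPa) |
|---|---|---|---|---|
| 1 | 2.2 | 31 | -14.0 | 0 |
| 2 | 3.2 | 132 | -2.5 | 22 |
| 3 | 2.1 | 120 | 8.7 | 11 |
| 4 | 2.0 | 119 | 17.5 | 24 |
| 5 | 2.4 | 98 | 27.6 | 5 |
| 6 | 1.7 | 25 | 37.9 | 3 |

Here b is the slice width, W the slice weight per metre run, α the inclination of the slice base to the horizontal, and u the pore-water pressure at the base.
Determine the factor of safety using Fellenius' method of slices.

Ordinary method of slices: FS = Σ[c'·Δl_i + (W_i cosα_i − u_i·Δl_i)·tanφ'] / Σ W_i sinα_i, with Δl_i = b_i / cosα_i.
Slice 1: Δl = 2.2/cos(-14.0°) = 2.267 m; N'_1 = 31·cos(-14.0°) − 0·2.267 = 30.1; c'Δl = 22.45; W sinα = -7.5
Slice 2: Δl = 3.2/cos(-2.5°) = 3.203 m; N'_2 = 132·cos(-2.5°) − 22·3.203 = 61.4; c'Δl = 31.71; W sinα = -5.8
Slice 3: Δl = 2.1/cos8.7° = 2.124 m; N'_3 = 120·cos8.7° − 11·2.124 = 95.3; c'Δl = 21.03; W sinα = 18.2
Slice 4: Δl = 2.0/cos17.5° = 2.097 m; N'_4 = 119·cos17.5° − 24·2.097 = 63.2; c'Δl = 20.76; W sinα = 35.8
Slice 5: Δl = 2.4/cos27.6° = 2.708 m; N'_5 = 98·cos27.6° − 5·2.708 = 73.3; c'Δl = 26.81; W sinα = 45.4
Slice 6: Δl = 1.7/cos37.9° = 2.154 m; N'_6 = 25·cos37.9° − 3·2.154 = 13.3; c'Δl = 21.33; W sinα = 15.4
Σc'Δl = 144.1 kN/m; ΣN' = 336.5 kN/m; ΣW sinα = 101.4 kN/m
Resisting = 144.1 + 336.5·tan33.0° = 144.1 + 218.5 = 362.6 kN/m
FS = 362.6 / 101.4 = 3.575

FS = 3.57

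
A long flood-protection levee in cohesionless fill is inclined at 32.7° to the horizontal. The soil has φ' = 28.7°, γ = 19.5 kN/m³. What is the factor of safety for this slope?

FS = 0.85

For a dry cohesionless infinite slope the factor of safety is FS = tanφ' / tanβ.
FS = tan28.7° / tan32.7° = 0.5475 / 0.6420 = 0.853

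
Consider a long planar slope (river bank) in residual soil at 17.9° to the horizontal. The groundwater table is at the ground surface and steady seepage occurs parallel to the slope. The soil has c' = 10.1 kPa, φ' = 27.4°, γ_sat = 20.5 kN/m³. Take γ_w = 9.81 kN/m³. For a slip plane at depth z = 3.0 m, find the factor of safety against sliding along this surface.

With seepage parallel to the slope and the water table at the surface, the effective normal stress on the slip plane uses the buoyant unit weight γ' = γ_sat − γ_w while the driving shear stress uses γ_sat:
FS = [c' + γ' z cos²β tanφ'] / [γ_sat z sinβ cosβ]
γ' = 20.5 − 9.81 = 10.69 kN/m³
Numerator = 10.1 + 10.69·3.0·cos²17.9°·tan27.4° = 10.1 + 10.69·3.0·0.9055·0.5184 = 25.153 kPa
Denominator = 20.5·3.0·sin17.9°·cos17.9° = 20.5·3.0·0.3074·0.9516 = 17.987 kPa
FS = 25.153 / 17.987 = 1.398

FS = 1.40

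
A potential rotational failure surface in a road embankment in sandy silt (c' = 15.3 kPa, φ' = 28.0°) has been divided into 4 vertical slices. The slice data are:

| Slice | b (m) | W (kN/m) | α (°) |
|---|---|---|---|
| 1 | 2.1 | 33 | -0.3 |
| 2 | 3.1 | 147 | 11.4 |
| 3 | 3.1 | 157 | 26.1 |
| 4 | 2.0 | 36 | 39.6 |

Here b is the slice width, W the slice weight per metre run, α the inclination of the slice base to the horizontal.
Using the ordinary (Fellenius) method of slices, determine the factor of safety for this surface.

Ordinary method of slices: FS = Σ[c'·Δl_i + (W_i cosα_i)·tanφ'] / Σ W_i sinα_i, with Δl_i = b_i / cosα_i.
Slice 1: Δl = 2.1/cos(-0.3°) = 2.100 m; N'_1 = 33·cos(-0.3°) = 33.0; c'Δl = 32.13; W sinα = -0.2
Slice 2: Δl = 3.1/cos11.4° = 3.162 m; N'_2 = 147·cos11.4° = 144.1; c'Δl = 48.38; W sinα = 29.1
Slice 3: Δl = 3.1/cos26.1° = 3.452 m; N'_3 = 157·cos26.1° = 141.0; c'Δl = 52.82; W sinα = 69.1
Slice 4: Δl = 2.0/cos39.6° = 2.596 m; N'_4 = 36·cos39.6° = 27.7; c'Δl = 39.71; W sinα = 22.9
Σc'Δl = 173.0 kN/m; ΣN' = 345.8 kN/m; ΣW sinα = 120.9 kN/m
Resisting = 173.0 + 345.8·tan28.0° = 173.0 + 183.9 = 356.9 kN/m
FS = 356.9 / 120.9 = 2.952

FS = 2.95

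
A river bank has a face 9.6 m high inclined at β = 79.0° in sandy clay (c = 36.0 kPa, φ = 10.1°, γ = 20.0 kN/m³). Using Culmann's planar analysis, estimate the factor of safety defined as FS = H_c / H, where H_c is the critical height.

FS = 1.13

H_c = (4c/γ) · sinβ cosφ / [1 − cos(β − φ)]
    = (4·36.0/20.0) · sin79.0°·cos10.1° / [1 − cos68.9°]
    = 7.200 · 0.9664 / 0.6400 = 10.87 m
FS = H_c / H = 10.87 / 9.6 = 1.133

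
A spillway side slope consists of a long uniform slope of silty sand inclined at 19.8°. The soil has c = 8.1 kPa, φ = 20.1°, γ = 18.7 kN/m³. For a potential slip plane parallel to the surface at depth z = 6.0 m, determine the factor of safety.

For an infinite slope with a slip plane parallel to the surface (no pore pressure): FS = [c + γz cos²β tanφ] / [γz sinβ cosβ].
γz = 18.7·6.0 = 112.20 kN/m²
Numerator = 8.1 + 112.20·cos²19.8°·tan20.1° = 8.1 + 112.20·0.8853·0.3659 = 44.448 kPa
Denominator = 112.20·sin19.8°·cos19.8° = 112.20·0.3387·0.9409 = 35.759 kPa
FS = 44.448 / 35.759 = 1.243

FS = 1.24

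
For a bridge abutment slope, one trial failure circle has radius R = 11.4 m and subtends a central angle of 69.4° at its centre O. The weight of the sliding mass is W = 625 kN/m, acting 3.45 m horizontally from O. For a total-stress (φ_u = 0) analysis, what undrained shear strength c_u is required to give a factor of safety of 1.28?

c_u = 17.5 kPa

FS = c_u·L_a·R / (W·d), so c_u = FS·W·d / (L_a·R).
Arc length L_a = R·θ = 11.4·(69.4°·π/180) = 11.4·1.2113 = 13.81 m
c_u = 1.28·625·3.45 / (13.81·11.4) = 2760.0 / 157.42 = 17.53 kPa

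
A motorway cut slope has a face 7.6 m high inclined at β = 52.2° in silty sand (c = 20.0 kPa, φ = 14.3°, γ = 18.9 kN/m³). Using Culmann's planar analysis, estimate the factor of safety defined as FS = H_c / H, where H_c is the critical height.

H_c = (4c/γ) · sinβ cosφ / [1 − cos(β − φ)]
    = (4·20.0/18.9) · sin52.2°·cos14.3° / [1 − cos37.9°]
    = 4.233 · 0.7657 / 0.2109 = 15.37 m
FS = H_c / H = 15.37 / 7.6 = 2.022

FS = 2.02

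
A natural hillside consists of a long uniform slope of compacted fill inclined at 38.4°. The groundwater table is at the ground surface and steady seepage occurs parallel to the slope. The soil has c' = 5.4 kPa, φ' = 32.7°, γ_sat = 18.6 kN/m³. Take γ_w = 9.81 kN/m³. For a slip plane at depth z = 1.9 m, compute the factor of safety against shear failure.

FS = 0.70

With seepage parallel to the slope and the water table at the surface, the effective normal stress on the slip plane uses the buoyant unit weight γ' = γ_sat − γ_w while the driving shear stress uses γ_sat:
FS = [c' + γ' z cos²β tanφ'] / [γ_sat z sinβ cosβ]
γ' = 18.6 − 9.81 = 8.79 kN/m³
Numerator = 5.4 + 8.79·1.9·cos²38.4°·tan32.7° = 5.4 + 8.79·1.9·0.6142·0.6420 = 11.985 kPa
Denominator = 18.6·1.9·sin38.4°·cos38.4° = 18.6·1.9·0.6211·0.7837 = 17.203 kPa
FS = 11.985 / 17.203 = 0.697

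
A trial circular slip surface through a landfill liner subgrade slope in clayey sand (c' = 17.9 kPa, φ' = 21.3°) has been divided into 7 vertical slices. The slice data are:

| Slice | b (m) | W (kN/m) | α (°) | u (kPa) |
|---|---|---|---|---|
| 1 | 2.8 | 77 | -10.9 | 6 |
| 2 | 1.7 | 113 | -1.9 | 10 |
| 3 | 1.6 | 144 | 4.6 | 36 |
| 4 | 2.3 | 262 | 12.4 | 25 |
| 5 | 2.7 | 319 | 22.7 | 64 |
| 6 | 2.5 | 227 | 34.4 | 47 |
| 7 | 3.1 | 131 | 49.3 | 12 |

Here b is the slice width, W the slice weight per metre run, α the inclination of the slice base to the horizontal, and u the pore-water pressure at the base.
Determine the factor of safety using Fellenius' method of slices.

FS = 1.46

Ordinary method of slices: FS = Σ[c'·Δl_i + (W_i cosα_i − u_i·Δl_i)·tanφ'] / Σ W_i sinα_i, with Δl_i = b_i / cosα_i.
Slice 1: Δl = 2.8/cos(-10.9°) = 2.851 m; N'_1 = 77·cos(-10.9°) − 6·2.851 = 58.5; c'Δl = 51.04; W sinα = -14.6
Slice 2: Δl = 1.7/cos(-1.9°) = 1.701 m; N'_2 = 113·cos(-1.9°) − 10·1.701 = 95.9; c'Δl = 30.45; W sinα = -3.7
Slice 3: Δl = 1.6/cos4.6° = 1.605 m; N'_3 = 144·cos4.6° − 36·1.605 = 85.8; c'Δl = 28.73; W sinα = 11.5
Slice 4: Δl = 2.3/cos12.4° = 2.355 m; N'_4 = 262·cos12.4° − 25·2.355 = 197.0; c'Δl = 42.15; W sinα = 56.3
Slice 5: Δl = 2.7/cos22.7° = 2.927 m; N'_5 = 319·cos22.7° − 64·2.927 = 107.0; c'Δl = 52.39; W sinα = 123.1
Slice 6: Δl = 2.5/cos34.4° = 3.030 m; N'_6 = 227·cos34.4° − 47·3.030 = 44.9; c'Δl = 54.23; W sinα = 128.2
Slice 7: Δl = 3.1/cos49.3° = 4.754 m; N'_7 = 131·cos49.3° − 12·4.754 = 28.4; c'Δl = 85.09; W sinα = 99.3
Σc'Δl = 344.1 kN/m; ΣN' = 617.5 kN/m; ΣW sinα = 400.2 kN/m
Resisting = 344.1 + 617.5·tan21.3° = 344.1 + 240.7 = 584.8 kN/m
FS = 584.8 / 400.2 = 1.461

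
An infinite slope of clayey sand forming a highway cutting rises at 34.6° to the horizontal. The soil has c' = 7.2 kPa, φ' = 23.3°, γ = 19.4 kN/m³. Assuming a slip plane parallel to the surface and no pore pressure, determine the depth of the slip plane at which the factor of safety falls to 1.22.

z = 1.33 m

Setting FS = 1.22 in FS = [c' + γz cos²β tanφ'] / [γz sinβ cosβ] and solving for z:
z = c' / [γ cosβ (FS·sinβ − cosβ·tanφ')]
  = 7.2 / [19.4·cos34.6°·(1.22·sin34.6° − cos34.6°·tan23.3°)]
  = 7.2 / [19.4·0.8231·(1.22·0.5678 − 0.8231·0.4307)]
  = 7.2 / 5.4018 = 1.333 m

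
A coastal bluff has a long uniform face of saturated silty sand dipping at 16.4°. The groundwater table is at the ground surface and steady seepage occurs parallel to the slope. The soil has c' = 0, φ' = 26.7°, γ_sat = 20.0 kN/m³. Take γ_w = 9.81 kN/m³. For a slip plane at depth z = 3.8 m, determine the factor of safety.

With seepage parallel to the slope and the water table at the surface, the effective normal stress on the slip plane uses the buoyant unit weight γ' = γ_sat − γ_w while the driving shear stress uses γ_sat:
FS = [c' + γ' z cos²β tanφ'] / [γ_sat z sinβ cosβ]
(For c' = 0 this reduces to FS = (γ'/γ_sat)·tanφ'/tanβ.)
γ' = 20.0 − 9.81 = 10.19 kN/m³
Numerator = 0.0 + 10.19·3.8·cos²16.4°·tan26.7° = 0.0 + 10.19·3.8·0.9203·0.5029 = 17.923 kPa
Denominator = 20.0·3.8·sin16.4°·cos16.4° = 20.0·3.8·0.2823·0.9593 = 20.585 kPa
FS = 17.923 / 20.585 = 0.871

FS = 0.87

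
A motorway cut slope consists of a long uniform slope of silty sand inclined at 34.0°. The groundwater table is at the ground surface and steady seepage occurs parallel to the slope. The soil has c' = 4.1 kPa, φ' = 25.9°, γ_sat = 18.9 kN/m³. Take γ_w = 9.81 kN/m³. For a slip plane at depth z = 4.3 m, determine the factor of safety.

FS = 0.46

With seepage parallel to the slope and the water table at the surface, the effective normal stress on the slip plane uses the buoyant unit weight γ' = γ_sat − γ_w while the driving shear stress uses γ_sat:
FS = [c' + γ' z cos²β tanφ'] / [γ_sat z sinβ cosβ]
γ' = 18.9 − 9.81 = 9.09 kN/m³
Numerator = 4.1 + 9.09·4.3·cos²34.0°·tan25.9° = 4.1 + 9.09·4.3·0.6873·0.4856 = 17.145 kPa
Denominator = 18.9·4.3·sin34.0°·cos34.0° = 18.9·4.3·0.5592·0.8290 = 37.676 kPa
FS = 17.145 / 37.676 = 0.455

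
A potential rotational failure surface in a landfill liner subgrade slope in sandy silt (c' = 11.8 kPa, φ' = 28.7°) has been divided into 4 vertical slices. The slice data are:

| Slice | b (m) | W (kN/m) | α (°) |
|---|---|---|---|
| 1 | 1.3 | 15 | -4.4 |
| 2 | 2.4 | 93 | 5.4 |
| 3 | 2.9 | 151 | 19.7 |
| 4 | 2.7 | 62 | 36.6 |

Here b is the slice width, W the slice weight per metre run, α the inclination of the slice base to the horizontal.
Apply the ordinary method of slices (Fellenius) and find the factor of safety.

FS = 2.97

Ordinary method of slices: FS = Σ[c'·Δl_i + (W_i cosα_i)·tanφ'] / Σ W_i sinα_i, with Δl_i = b_i / cosα_i.
Slice 1: Δl = 1.3/cos(-4.4°) = 1.304 m; N'_1 = 15·cos(-4.4°) = 15.0; c'Δl = 15.39; W sinα = -1.2
Slice 2: Δl = 2.4/cos5.4° = 2.411 m; N'_2 = 93·cos5.4° = 92.6; c'Δl = 28.45; W sinα = 8.8
Slice 3: Δl = 2.9/cos19.7° = 3.080 m; N'_3 = 151·cos19.7° = 142.2; c'Δl = 36.35; W sinα = 50.9
Slice 4: Δl = 2.7/cos36.6° = 3.363 m; N'_4 = 62·cos36.6° = 49.8; c'Δl = 39.69; W sinα = 37.0
Σc'Δl = 119.9 kN/m; ΣN' = 299.5 kN/m; ΣW sinα = 95.5 kN/m
Resisting = 119.9 + 299.5·tan28.7° = 119.9 + 164.0 = 283.8 kN/m
FS = 283.8 / 95.5 = 2.973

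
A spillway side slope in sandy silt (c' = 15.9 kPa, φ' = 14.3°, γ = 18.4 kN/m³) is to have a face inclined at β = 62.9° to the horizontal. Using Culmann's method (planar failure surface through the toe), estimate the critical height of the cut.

H_c = 8.80 m

Culmann's analysis gives the critical failure plane at α_cr = (β + φ')/2 = (62.9 + 14.3)/2 = 38.6°, and the critical height
H_c = (4c'/γ) · sinβ cosφ' / [1 − cos(β − φ')]
    = (4·15.9/18.4) · sin62.9°·cos14.3° / [1 − cos(48.6°)]
    = 3.457 · 0.8902·0.9690 / [1 − 0.6613]
    = 3.457 · 0.8626 / 0.3387
    = 8.80 m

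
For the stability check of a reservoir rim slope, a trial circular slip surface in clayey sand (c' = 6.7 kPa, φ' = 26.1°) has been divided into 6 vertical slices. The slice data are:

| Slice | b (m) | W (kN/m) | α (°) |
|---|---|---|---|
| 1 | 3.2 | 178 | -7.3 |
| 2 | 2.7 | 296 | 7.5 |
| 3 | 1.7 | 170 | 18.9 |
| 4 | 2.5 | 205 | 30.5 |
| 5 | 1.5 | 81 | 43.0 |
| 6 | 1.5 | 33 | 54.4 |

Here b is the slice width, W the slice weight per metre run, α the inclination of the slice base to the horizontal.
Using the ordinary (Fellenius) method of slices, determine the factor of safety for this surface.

FS = 2.09

Ordinary method of slices: FS = Σ[c'·Δl_i + (W_i cosα_i)·tanφ'] / Σ W_i sinα_i, with Δl_i = b_i / cosα_i.
Slice 1: Δl = 3.2/cos(-7.3°) = 3.226 m; N'_1 = 178·cos(-7.3°) = 176.6; c'Δl = 21.62; W sinα = -22.6
Slice 2: Δl = 2.7/cos7.5° = 2.723 m; N'_2 = 296·cos7.5° = 293.5; c'Δl = 18.25; W sinα = 38.6
Slice 3: Δl = 1.7/cos18.9° = 1.797 m; N'_3 = 170·cos18.9° = 160.8; c'Δl = 12.04; W sinα = 55.1
Slice 4: Δl = 2.5/cos30.5° = 2.901 m; N'_4 = 205·cos30.5° = 176.6; c'Δl = 19.44; W sinα = 104.0
Slice 5: Δl = 1.5/cos43.0° = 2.051 m; N'_5 = 81·cos43.0° = 59.2; c'Δl = 13.74; W sinα = 55.2
Slice 6: Δl = 1.5/cos54.4° = 2.577 m; N'_6 = 33·cos54.4° = 19.2; c'Δl = 17.26; W sinα = 26.8
Σc'Δl = 102.3 kN/m; ΣN' = 885.9 kN/m; ΣW sinα = 257.2 kN/m
Resisting = 102.3 + 885.9·tan26.1° = 102.3 + 434.0 = 536.4 kN/m
FS = 536.4 / 257.2 = 2.085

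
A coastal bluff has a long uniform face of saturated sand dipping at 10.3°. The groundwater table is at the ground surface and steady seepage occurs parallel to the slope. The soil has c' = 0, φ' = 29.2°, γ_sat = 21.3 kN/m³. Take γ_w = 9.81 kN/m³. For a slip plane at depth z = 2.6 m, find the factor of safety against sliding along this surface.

FS = 1.66

With seepage parallel to the slope and the water table at the surface, the effective normal stress on the slip plane uses the buoyant unit weight γ' = γ_sat − γ_w while the driving shear stress uses γ_sat:
FS = [c' + γ' z cos²β tanφ'] / [γ_sat z sinβ cosβ]
(For c' = 0 this reduces to FS = (γ'/γ_sat)·tanφ'/tanβ.)
γ' = 21.3 − 9.81 = 11.49 kN/m³
Numerator = 0.0 + 11.49·2.6·cos²10.3°·tan29.2° = 0.0 + 11.49·2.6·0.9680·0.5589 = 16.162 kPa
Denominator = 21.3·2.6·sin10.3°·cos10.3° = 21.3·2.6·0.1788·0.9839 = 9.742 kPa
FS = 16.162 / 9.742 = 1.659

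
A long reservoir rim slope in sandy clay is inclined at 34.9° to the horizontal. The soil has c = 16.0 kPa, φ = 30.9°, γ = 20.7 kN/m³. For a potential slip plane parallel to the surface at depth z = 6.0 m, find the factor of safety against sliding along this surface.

For an infinite slope with a slip plane parallel to the surface (no pore pressure): FS = [c + γz cos²β tanφ] / [γz sinβ cosβ].
γz = 20.7·6.0 = 124.20 kN/m²
Numerator = 16.0 + 124.20·cos²34.9°·tan30.9° = 16.0 + 124.20·0.6726·0.5985 = 65.999 kPa
Denominator = 124.20·sin34.9°·cos34.9° = 124.20·0.5721·0.8202 = 58.280 kPa
FS = 65.999 / 58.280 = 1.132

FS = 1.13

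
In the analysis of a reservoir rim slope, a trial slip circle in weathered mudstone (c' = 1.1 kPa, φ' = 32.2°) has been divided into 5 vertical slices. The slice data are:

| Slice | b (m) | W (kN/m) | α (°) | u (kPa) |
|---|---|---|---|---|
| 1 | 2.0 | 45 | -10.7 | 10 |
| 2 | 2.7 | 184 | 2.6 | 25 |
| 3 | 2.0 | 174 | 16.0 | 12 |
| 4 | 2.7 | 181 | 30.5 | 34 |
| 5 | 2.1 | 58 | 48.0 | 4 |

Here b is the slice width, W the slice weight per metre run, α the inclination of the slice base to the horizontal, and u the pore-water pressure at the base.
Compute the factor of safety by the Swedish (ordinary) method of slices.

FS = 1.31

Ordinary method of slices: FS = Σ[c'·Δl_i + (W_i cosα_i − u_i·Δl_i)·tanφ'] / Σ W_i sinα_i, with Δl_i = b_i / cosα_i.
Slice 1: Δl = 2.0/cos(-10.7°) = 2.035 m; N'_1 = 45·cos(-10.7°) − 10·2.035 = 23.9; c'Δl = 2.24; W sinα = -8.4
Slice 2: Δl = 2.7/cos2.6° = 2.703 m; N'_2 = 184·cos2.6° − 25·2.703 = 116.2; c'Δl = 2.97; W sinα = 8.3
Slice 3: Δl = 2.0/cos16.0° = 2.081 m; N'_3 = 174·cos16.0° − 12·2.081 = 142.3; c'Δl = 2.29; W sinα = 48.0
Slice 4: Δl = 2.7/cos30.5° = 3.134 m; N'_4 = 181·cos30.5° − 34·3.134 = 49.4; c'Δl = 3.45; W sinα = 91.9
Slice 5: Δl = 2.1/cos48.0° = 3.138 m; N'_5 = 58·cos48.0° − 4·3.138 = 26.3; c'Δl = 3.45; W sinα = 43.1
Σc'Δl = 14.4 kN/m; ΣN' = 358.1 kN/m; ΣW sinα = 182.9 kN/m
Resisting = 14.4 + 358.1·tan32.2° = 14.4 + 225.5 = 239.9 kN/m
FS = 239.9 / 182.9 = 1.311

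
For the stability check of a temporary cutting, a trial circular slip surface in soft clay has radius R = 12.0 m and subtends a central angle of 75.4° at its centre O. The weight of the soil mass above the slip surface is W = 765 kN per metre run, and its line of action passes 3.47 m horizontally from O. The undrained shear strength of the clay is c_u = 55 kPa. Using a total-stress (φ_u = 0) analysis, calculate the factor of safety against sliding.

Taking moments about the centre O, the resisting moment is provided by the undrained shear strength acting along the arc:
Arc length L_a = R·θ = 12.0·(75.4°·π/180) = 12.0·1.3160 = 15.79 m
M_R = c_u·L_a·R = 55·15.79·12.0 = 10422.5 kN·m/m
M_D = W·d = 765·3.47 = 2654.6 kN·m/m
FS = M_R / M_D = 10422.5 / 2654.6 = 3.926

FS = 3.93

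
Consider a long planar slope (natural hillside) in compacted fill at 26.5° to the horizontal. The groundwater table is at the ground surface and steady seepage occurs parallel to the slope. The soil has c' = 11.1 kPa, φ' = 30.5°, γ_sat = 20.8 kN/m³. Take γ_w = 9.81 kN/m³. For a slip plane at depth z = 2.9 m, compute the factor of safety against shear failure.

With seepage parallel to the slope and the water table at the surface, the effective normal stress on the slip plane uses the buoyant unit weight γ' = γ_sat − γ_w while the driving shear stress uses γ_sat:
FS = [c' + γ' z cos²β tanφ'] / [γ_sat z sinβ cosβ]
γ' = 20.8 − 9.81 = 10.99 kN/m³
Numerator = 11.1 + 10.99·2.9·cos²26.5°·tan30.5° = 11.1 + 10.99·2.9·0.8009·0.5890 = 26.136 kPa
Denominator = 20.8·2.9·sin26.5°·cos26.5° = 20.8·2.9·0.4462·0.8949 = 24.087 kPa
FS = 26.136 / 24.087 = 1.085

FS = 1.09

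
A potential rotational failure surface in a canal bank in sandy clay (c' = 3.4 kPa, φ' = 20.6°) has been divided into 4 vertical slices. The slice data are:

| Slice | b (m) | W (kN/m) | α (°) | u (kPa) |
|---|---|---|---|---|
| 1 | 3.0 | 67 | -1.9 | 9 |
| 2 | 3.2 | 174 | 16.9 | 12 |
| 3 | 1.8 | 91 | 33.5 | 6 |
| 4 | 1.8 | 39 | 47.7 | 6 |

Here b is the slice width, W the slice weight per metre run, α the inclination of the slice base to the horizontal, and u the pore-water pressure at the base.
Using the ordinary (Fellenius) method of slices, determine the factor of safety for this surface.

FS = 1.00

Ordinary method of slices: FS = Σ[c'·Δl_i + (W_i cosα_i − u_i·Δl_i)·tanφ'] / Σ W_i sinα_i, with Δl_i = b_i / cosα_i.
Slice 1: Δl = 3.0/cos(-1.9°) = 3.002 m; N'_1 = 67·cos(-1.9°) − 9·3.002 = 39.9; c'Δl = 10.21; W sinα = -2.2
Slice 2: Δl = 3.2/cos16.9° = 3.344 m; N'_2 = 174·cos16.9° − 12·3.344 = 126.4; c'Δl = 11.37; W sinα = 50.6
Slice 3: Δl = 1.8/cos33.5° = 2.159 m; N'_3 = 91·cos33.5° − 6·2.159 = 62.9; c'Δl = 7.34; W sinα = 50.2
Slice 4: Δl = 1.8/cos47.7° = 2.675 m; N'_4 = 39·cos47.7° − 6·2.675 = 10.2; c'Δl = 9.09; W sinα = 28.8
Σc'Δl = 38.0 kN/m; ΣN' = 239.4 kN/m; ΣW sinα = 127.4 kN/m
Resisting = 38.0 + 239.4·tan20.6° = 38.0 + 90.0 = 128.0 kN/m
FS = 128.0 / 127.4 = 1.005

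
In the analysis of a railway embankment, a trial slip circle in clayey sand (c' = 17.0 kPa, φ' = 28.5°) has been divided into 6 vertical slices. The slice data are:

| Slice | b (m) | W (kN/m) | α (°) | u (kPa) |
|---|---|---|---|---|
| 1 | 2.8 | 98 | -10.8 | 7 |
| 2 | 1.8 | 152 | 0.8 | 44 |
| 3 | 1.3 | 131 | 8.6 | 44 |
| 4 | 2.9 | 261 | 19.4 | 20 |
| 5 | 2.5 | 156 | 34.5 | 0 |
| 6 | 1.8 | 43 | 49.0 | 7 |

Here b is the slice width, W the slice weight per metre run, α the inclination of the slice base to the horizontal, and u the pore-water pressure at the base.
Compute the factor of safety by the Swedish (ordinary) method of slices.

FS = 2.59

Ordinary method of slices: FS = Σ[c'·Δl_i + (W_i cosα_i − u_i·Δl_i)·tanφ'] / Σ W_i sinα_i, with Δl_i = b_i / cosα_i.
Slice 1: Δl = 2.8/cos(-10.8°) = 2.850 m; N'_1 = 98·cos(-10.8°) − 7·2.850 = 76.3; c'Δl = 48.46; W sinα = -18.4
Slice 2: Δl = 1.8/cos0.8° = 1.800 m; N'_2 = 152·cos0.8° − 44·1.800 = 72.8; c'Δl = 30.60; W sinα = 2.1
Slice 3: Δl = 1.3/cos8.6° = 1.315 m; N'_3 = 131·cos8.6° − 44·1.315 = 71.7; c'Δl = 22.35; W sinα = 19.6
Slice 4: Δl = 2.9/cos19.4° = 3.075 m; N'_4 = 261·cos19.4° − 20·3.075 = 184.7; c'Δl = 52.27; W sinα = 86.7
Slice 5: Δl = 2.5/cos34.5° = 3.034 m; N'_5 = 156·cos34.5° − 0·3.034 = 128.6; c'Δl = 51.57; W sinα = 88.4
Slice 6: Δl = 1.8/cos49.0° = 2.744 m; N'_6 = 43·cos49.0° − 7·2.744 = 9.0; c'Δl = 46.64; W sinα = 32.5
Σc'Δl = 251.9 kN/m; ΣN' = 543.0 kN/m; ΣW sinα = 210.9 kN/m
Resisting = 251.9 + 543.0·tan28.5° = 251.9 + 294.8 = 546.7 kN/m
FS = 546.7 / 210.9 = 2.593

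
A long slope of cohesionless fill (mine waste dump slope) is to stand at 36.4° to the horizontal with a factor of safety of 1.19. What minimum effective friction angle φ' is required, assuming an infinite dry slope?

φ' = 41.3°

FS = tanφ'/tanβ ⇒ tanφ' = FS · tanβ = 1.19 · tan36.4° = 0.8773
φ' = arctan(0.8773) = 41.26°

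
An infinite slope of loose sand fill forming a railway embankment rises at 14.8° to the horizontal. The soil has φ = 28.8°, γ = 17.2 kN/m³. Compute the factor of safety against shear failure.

FS = 2.08

For a dry cohesionless infinite slope the factor of safety is FS = tanφ / tanβ.
FS = tan28.8° / tan14.8° = 0.5498 / 0.2642 = 2.081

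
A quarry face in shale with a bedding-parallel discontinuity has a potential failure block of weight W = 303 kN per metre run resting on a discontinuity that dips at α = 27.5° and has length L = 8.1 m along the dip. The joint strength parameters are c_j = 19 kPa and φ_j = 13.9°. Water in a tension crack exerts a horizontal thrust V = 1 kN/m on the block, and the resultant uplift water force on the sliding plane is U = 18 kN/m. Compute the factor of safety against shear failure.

Resolving the block weight along and normal to the plane and applying the Mohr–Coulomb strength on the joint:
N' = W cosα − U − V sinα = 303·cos27.5° − 18 − 1·sin27.5° = 250.3 kN/m
Driving force T = W sinα + V cosα = 303·sin27.5° + 1·cos27.5° = 140.8 kN/m
Resisting force R = c_j·L + N'·tanφ_j = 19·8.1 + 250.3·tan13.9° = 153.9 + 61.9 = 215.8 kN/m
FS = R / T = 215.8 / 140.8 = 1.533

FS = 1.53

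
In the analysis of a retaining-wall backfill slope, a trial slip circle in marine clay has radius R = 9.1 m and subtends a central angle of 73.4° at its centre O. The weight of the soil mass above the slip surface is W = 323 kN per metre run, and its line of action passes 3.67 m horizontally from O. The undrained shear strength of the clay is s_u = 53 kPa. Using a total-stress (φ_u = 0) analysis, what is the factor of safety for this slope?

FS = 4.74

Taking moments about the centre O, the resisting moment is provided by the undrained shear strength acting along the arc:
Arc length L_a = R·θ = 9.1·(73.4°·π/180) = 9.1·1.2811 = 11.66 m
M_R = s_u·L_a·R = 53·11.66·9.1 = 5622.5 kN·m/m
M_D = W·d = 323·3.67 = 1185.4 kN·m/m
FS = M_R / M_D = 5622.5 / 1185.4 = 4.743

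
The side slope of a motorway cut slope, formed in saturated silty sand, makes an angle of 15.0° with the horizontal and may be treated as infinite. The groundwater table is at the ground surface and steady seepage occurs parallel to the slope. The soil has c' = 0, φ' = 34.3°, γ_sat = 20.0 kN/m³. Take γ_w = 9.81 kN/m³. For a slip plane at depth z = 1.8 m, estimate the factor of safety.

With seepage parallel to the slope and the water table at the surface, the effective normal stress on the slip plane uses the buoyant unit weight γ' = γ_sat − γ_w while the driving shear stress uses γ_sat:
FS = [c' + γ' z cos²β tanφ'] / [γ_sat z sinβ cosβ]
(For c' = 0 this reduces to FS = (γ'/γ_sat)·tanφ'/tanβ.)
γ' = 20.0 − 9.81 = 10.19 kN/m³
Numerator = 0.0 + 10.19·1.8·cos²15.0°·tan34.3° = 0.0 + 10.19·1.8·0.9330·0.6822 = 11.674 kPa
Denominator = 20.0·1.8·sin15.0°·cos15.0° = 20.0·1.8·0.2588·0.9659 = 9.000 kPa
FS = 11.674 / 9.000 = 1.297

FS = 1.30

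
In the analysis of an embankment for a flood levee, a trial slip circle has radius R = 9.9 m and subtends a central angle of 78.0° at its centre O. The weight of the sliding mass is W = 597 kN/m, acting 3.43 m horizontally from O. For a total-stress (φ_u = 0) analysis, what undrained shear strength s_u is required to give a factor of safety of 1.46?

s_u = 22.4 kPa

FS = s_u·L_a·R / (W·d), so s_u = FS·W·d / (L_a·R).
Arc length L_a = R·θ = 9.9·(78.0°·π/180) = 9.9·1.3614 = 13.48 m
s_u = 1.46·597·3.43 / (13.48·9.9) = 2989.7 / 133.43 = 22.41 kPa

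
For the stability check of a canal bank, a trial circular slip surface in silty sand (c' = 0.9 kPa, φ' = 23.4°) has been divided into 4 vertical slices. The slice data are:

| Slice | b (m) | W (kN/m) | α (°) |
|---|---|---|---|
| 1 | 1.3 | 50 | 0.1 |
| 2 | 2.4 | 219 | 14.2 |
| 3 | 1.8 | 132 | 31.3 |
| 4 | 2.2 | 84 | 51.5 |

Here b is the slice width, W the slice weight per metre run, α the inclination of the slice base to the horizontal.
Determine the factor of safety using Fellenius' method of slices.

Ordinary method of slices: FS = Σ[c'·Δl_i + (W_i cosα_i)·tanφ'] / Σ W_i sinα_i, with Δl_i = b_i / cosα_i.
Slice 1: Δl = 1.3/cos0.1° = 1.300 m; N'_1 = 50·cos0.1° = 50.0; c'Δl = 1.17; W sinα = 0.1
Slice 2: Δl = 2.4/cos14.2° = 2.476 m; N'_2 = 219·cos14.2° = 212.3; c'Δl = 2.23; W sinα = 53.7
Slice 3: Δl = 1.8/cos31.3° = 2.107 m; N'_3 = 132·cos31.3° = 112.8; c'Δl = 1.90; W sinα = 68.6
Slice 4: Δl = 2.2/cos51.5° = 3.534 m; N'_4 = 84·cos51.5° = 52.3; c'Δl = 3.18; W sinα = 65.7
Σc'Δl = 8.5 kN/m; ΣN' = 427.4 kN/m; ΣW sinα = 188.1 kN/m
Resisting = 8.5 + 427.4·tan23.4° = 8.5 + 184.9 = 193.4 kN/m
FS = 193.4 / 188.1 = 1.028

FS = 1.03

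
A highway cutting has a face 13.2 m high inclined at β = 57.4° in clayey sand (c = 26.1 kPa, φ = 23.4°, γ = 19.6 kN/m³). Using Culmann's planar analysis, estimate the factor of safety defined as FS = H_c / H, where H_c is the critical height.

FS = 1.82

H_c = (4c/γ) · sinβ cosφ / [1 − cos(β − φ)]
    = (4·26.1/19.6) · sin57.4°·cos23.4° / [1 − cos34.0°]
    = 5.327 · 0.7732 / 0.1710 = 24.09 m
FS = H_c / H = 24.09 / 13.2 = 1.825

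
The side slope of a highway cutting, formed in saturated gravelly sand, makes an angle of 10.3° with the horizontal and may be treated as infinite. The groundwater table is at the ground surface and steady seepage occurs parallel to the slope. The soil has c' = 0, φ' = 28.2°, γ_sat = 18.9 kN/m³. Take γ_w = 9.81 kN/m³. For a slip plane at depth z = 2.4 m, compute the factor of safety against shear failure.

FS = 1.42

With seepage parallel to the slope and the water table at the surface, the effective normal stress on the slip plane uses the buoyant unit weight γ' = γ_sat − γ_w while the driving shear stress uses γ_sat:
FS = [c' + γ' z cos²β tanφ'] / [γ_sat z sinβ cosβ]
(For c' = 0 this reduces to FS = (γ'/γ_sat)·tanφ'/tanβ.)
γ' = 18.9 − 9.81 = 9.09 kN/m³
Numerator = 0.0 + 9.09·2.4·cos²10.3°·tan28.2° = 0.0 + 9.09·2.4·0.9680·0.5362 = 11.324 kPa
Denominator = 18.9·2.4·sin10.3°·cos10.3° = 18.9·2.4·0.1788·0.9839 = 7.980 kPa
FS = 11.324 / 7.980 = 1.419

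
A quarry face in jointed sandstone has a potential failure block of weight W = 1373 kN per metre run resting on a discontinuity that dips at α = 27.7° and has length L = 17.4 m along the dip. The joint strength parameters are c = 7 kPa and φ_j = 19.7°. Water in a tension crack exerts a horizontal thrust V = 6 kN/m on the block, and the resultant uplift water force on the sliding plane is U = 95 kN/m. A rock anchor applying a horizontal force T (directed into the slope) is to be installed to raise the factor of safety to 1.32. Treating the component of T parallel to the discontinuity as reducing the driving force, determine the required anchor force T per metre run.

T = 245 kN/m

Resolving forces along and normal to the sliding plane, with the horizontal anchor force T adding T·sinα to the effective normal force and T·cosα acting up the plane against the driving force:
FS = [cL + (W cosα − U − V sinα + T sinα) tanφ_j] / [W sinα + V cosα − T cosα]
Without the anchor: N' = 1117.9 kN/m, driving T_d = 643.5 kN/m, resisting R = 7·17.4 + 1117.9·tan19.7° = 522.1 kN/m, FS = 0.81.
Setting FS = 1.32 and solving for T:
1.32·(643.5 − T cos27.7°) = 522.1 + T sin27.7°·tan19.7°
T·(sin27.7°·tan19.7° + 1.32·cos27.7°) = 1.32·643.5 − 522.1
T·(0.4648·0.3581 + 1.32·0.8854) = 849.5 − 522.1 = 327.4
T·1.3352 = 327.4
T = 245.2 kN/m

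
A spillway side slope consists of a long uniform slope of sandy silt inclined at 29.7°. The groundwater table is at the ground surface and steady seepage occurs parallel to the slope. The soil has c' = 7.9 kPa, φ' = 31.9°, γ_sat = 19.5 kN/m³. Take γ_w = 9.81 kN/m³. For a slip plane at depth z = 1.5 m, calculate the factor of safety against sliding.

With seepage parallel to the slope and the water table at the surface, the effective normal stress on the slip plane uses the buoyant unit weight γ' = γ_sat − γ_w while the driving shear stress uses γ_sat:
FS = [c' + γ' z cos²β tanφ'] / [γ_sat z sinβ cosβ]
γ' = 19.5 − 9.81 = 9.69 kN/m³
Numerator = 7.9 + 9.69·1.5·cos²29.7°·tan31.9° = 7.9 + 9.69·1.5·0.7545·0.6224 = 14.726 kPa
Denominator = 19.5·1.5·sin29.7°·cos29.7° = 19.5·1.5·0.4955·0.8686 = 12.588 kPa
FS = 14.726 / 12.588 = 1.170

FS = 1.17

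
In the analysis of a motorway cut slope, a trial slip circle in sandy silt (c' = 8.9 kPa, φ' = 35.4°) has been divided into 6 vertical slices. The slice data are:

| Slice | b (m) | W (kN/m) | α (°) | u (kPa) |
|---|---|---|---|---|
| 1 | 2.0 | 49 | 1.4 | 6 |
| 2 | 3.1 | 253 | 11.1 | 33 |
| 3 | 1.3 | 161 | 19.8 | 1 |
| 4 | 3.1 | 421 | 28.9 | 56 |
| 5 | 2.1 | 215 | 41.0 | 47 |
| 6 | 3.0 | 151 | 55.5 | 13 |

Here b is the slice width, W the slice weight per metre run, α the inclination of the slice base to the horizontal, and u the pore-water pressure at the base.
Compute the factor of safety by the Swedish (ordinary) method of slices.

Ordinary method of slices: FS = Σ[c'·Δl_i + (W_i cosα_i − u_i·Δl_i)·tanφ'] / Σ W_i sinα_i, with Δl_i = b_i / cosα_i.
Slice 1: Δl = 2.0/cos1.4° = 2.001 m; N'_1 = 49·cos1.4° − 6·2.001 = 37.0; c'Δl = 17.81; W sinα = 1.2
Slice 2: Δl = 3.1/cos11.1° = 3.159 m; N'_2 = 253·cos11.1° − 33·3.159 = 144.0; c'Δl = 28.12; W sinα = 48.7
Slice 3: Δl = 1.3/cos19.8° = 1.382 m; N'_3 = 161·cos19.8° − 1·1.382 = 150.1; c'Δl = 12.30; W sinα = 54.5
Slice 4: Δl = 3.1/cos28.9° = 3.541 m; N'_4 = 421·cos28.9° − 56·3.541 = 170.3; c'Δl = 31.51; W sinα = 203.5
Slice 5: Δl = 2.1/cos41.0° = 2.783 m; N'_5 = 215·cos41.0° − 47·2.783 = 31.5; c'Δl = 24.76; W sinα = 141.1
Slice 6: Δl = 3.0/cos55.5° = 5.297 m; N'_6 = 151·cos55.5° − 13·5.297 = 16.7; c'Δl = 47.14; W sinα = 124.4
Σc'Δl = 161.6 kN/m; ΣN' = 549.5 kN/m; ΣW sinα = 573.4 kN/m
Resisting = 161.6 + 549.5·tan35.4° = 161.6 + 390.5 = 552.2 kN/m
FS = 552.2 / 573.4 = 0.963

FS = 0.96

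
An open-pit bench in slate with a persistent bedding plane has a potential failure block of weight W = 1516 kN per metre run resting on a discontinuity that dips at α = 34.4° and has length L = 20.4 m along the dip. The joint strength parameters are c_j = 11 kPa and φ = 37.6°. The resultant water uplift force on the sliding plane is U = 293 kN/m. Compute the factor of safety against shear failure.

FS = 1.12

Resolving the block weight along and normal to the plane and applying the Mohr–Coulomb strength on the joint:
N' = W cosα − U = 1516·cos34.4° − 293 = 957.9 kN/m
Driving force T = W sinα = 1516·sin34.4° = 856.5 kN/m
Resisting force R = c_j·L + N'·tanφ = 11·20.4 + 957.9·tan37.6° = 224.4 + 737.7 = 962.1 kN/m
FS = R / T = 962.1 / 856.5 = 1.123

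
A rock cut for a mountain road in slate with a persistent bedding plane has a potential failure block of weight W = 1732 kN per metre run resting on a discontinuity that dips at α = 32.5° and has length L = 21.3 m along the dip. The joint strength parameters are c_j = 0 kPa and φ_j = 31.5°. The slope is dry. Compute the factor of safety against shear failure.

Resolving the block weight along and normal to the plane and applying the Mohr–Coulomb strength on the joint:
N' = W cosα = 1732·cos32.5° = 1460.8 kN/m
Driving force T = W sinα = 1732·sin32.5° = 930.6 kN/m
Resisting force R = c_j·L + N'·tanφ_j = 0·21.3 + 1460.8·tan31.5° = 0.0 + 895.2 = 895.2 kN/m
FS = R / T = 895.2 / 930.6 = 0.962

FS = 0.96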